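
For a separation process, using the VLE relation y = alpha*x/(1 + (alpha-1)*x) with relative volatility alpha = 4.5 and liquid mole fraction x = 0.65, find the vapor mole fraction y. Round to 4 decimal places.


y = alpha*x / (1 + (alpha-1)*x)
y = 4.5*0.65 / (1 + (4.5-1)*0.65)
y = 2.925 / (1 + 2.275)
y = 2.925 / 3.275
y = 0.8931


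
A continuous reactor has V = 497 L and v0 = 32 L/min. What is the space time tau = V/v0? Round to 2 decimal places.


tau = V / v0
tau = 497 / 32
tau = 15.53 min


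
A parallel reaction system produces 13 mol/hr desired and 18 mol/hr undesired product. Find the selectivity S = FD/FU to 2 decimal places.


S = desired product rate / undesired product rate
S = 13 / 18
S = 0.72


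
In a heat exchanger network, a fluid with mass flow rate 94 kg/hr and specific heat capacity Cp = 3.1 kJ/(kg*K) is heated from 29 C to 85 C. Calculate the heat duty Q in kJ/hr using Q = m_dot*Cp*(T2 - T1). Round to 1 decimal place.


Q = m_dot * Cp * (T2 - T1)
Q = 94 * 3.1 * (85 - 29)
Q = 94 * 3.1 * 56
Q = 16318.4 kJ/hr


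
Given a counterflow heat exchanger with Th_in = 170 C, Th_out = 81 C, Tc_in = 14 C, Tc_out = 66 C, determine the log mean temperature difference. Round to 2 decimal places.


dT1 = Th_in - Tc_out = 170 - 66 = 104
dT2 = Th_out - Tc_in = 81 - 14 = 67
LMTD = (dT1 - dT2) / ln(dT1/dT2)
LMTD = (104 - 67) / ln(104/67)
LMTD = 84.15 K


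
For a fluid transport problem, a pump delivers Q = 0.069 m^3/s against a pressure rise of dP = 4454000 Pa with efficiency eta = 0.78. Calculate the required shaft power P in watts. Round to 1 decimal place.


P = Q * dP / eta
P = 0.069 * 4454000 / 0.78
P = 307326.0 / 0.78
P = 394007.7 W


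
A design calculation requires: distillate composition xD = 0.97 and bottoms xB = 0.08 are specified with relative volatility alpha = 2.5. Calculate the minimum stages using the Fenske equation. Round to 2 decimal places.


N_min = ln((xD*(1-xB))/(xB*(1-xD))) / ln(alpha)
Numerator inside ln: 0.8924 / 0.0024 = 371.833333
ln(371.833333) = 5.918446
ln(alpha) = ln(2.5) = 0.916291
N_min = 5.918446 / 0.916291 = 6.46


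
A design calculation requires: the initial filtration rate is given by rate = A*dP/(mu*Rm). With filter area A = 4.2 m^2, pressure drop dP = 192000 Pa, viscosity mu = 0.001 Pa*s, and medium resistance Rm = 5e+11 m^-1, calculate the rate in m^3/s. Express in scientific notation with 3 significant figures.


rate = A * dP / (mu * Rm)
rate = 4.2 * 192000 / (0.001 * 5e+11)
rate = 806400.0 / 5.000e+08
rate = 1.61e-03 m^3/s


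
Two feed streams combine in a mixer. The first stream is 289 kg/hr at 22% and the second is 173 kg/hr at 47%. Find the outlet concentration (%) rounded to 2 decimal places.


Mass balance on solute: F1*x1 + F2*x2 = F3*x3
F3 = F1 + F2 = 289 + 173 = 462 kg/hr
x3 = (F1*x1 + F2*x2)/F3
x3 = (289*0.22 + 173*0.47) / 462
x3 = 31.36%


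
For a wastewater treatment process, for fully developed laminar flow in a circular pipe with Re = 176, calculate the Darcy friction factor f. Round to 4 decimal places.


f = 64 / Re
f = 64 / 176
f = 0.3636


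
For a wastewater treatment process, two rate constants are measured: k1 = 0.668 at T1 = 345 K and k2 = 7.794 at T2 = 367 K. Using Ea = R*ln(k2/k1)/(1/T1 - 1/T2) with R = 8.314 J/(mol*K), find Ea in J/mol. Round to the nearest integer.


Ea = R * ln(k2/k1) / (1/T1 - 1/T2)
ln(k2/k1) = ln(7.794/0.668) = 2.4568213
1/T1 - 1/T2 = 1/345 - 1/367 = 0.000173755084
Ea = 8.314 * 2.4568213 / 0.000173755084
Ea = 117556 J/mol


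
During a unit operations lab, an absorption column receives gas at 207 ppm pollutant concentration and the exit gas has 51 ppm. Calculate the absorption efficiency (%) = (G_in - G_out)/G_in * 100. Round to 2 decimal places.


Efficiency = (G_in - G_out) / G_in * 100%
Efficiency = (207 - 51) / 207 * 100
Efficiency = 156 / 207 * 100
Efficiency = 75.36%


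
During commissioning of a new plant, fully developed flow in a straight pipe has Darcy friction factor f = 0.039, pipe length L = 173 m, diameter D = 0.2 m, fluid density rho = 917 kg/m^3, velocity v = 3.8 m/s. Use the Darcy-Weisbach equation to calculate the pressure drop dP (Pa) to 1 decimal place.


dP = f * (L/D) * (rho*v^2/2)
dP = 0.039 * (173/0.2) * (917*3.8^2/2)
L/D = 865.0
rho*v^2/2 = 917*14.44/2 = 6620.74
dP = 0.039 * 865.0 * 6620.74
dP = 223350.7 Pa


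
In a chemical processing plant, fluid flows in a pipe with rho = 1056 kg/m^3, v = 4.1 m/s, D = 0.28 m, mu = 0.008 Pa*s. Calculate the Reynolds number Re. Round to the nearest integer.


Re = rho * v * D / mu
Re = 1056 * 4.1 * 0.28 / 0.008
Re = 1212.288 / 0.008
Re = 151536


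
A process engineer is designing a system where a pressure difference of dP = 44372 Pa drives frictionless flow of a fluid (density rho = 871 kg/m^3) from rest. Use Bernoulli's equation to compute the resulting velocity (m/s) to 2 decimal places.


v = sqrt(2*dP/rho)
v = sqrt(2*44372/871)
v = sqrt(101.887486)
v = 10.09 m/s


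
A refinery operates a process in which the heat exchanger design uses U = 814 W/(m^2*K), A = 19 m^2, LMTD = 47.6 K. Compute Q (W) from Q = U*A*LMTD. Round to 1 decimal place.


Q = U * A * LMTD
Q = 814 * 19 * 47.6
Q = 736181.6 W


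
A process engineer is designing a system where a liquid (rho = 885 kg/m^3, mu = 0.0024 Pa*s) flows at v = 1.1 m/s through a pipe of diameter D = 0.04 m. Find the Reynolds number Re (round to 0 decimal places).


Re = rho * v * D / mu
Re = 885 * 1.1 * 0.04 / 0.0024
Re = 38.94 / 0.0024
Re = 16225


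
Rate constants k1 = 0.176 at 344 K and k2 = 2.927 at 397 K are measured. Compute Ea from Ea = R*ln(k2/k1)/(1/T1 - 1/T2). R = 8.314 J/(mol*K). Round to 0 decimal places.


Ea = R * ln(k2/k1) / (1/T1 - 1/T2)
ln(k2/k1) = ln(2.927/0.176) = 2.8112493
1/T1 - 1/T2 = 1/344 - 1/397 = 0.000388085057
Ea = 8.314 * 2.8112493 / 0.000388085057
Ea = 60226 J/mol


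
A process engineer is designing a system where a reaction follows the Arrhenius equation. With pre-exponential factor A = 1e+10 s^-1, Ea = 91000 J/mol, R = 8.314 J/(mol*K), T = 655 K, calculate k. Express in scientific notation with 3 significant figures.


k = A * exp(-Ea/(R*T))
k = 1e+10 * exp(-91000 / (8.314 * 655))
k = 1e+10 * exp(-16.710524)
k = 5.53e+02


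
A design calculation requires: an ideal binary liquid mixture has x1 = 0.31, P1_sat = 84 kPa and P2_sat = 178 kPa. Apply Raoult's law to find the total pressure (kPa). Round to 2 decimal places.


P = x1*P1_sat + x2*P2_sat
x2 = 1 - x1 = 1 - 0.31 = 0.69
P = 0.31*84 + 0.69*178
P = 26.04 + 122.82
P = 148.86 kPa


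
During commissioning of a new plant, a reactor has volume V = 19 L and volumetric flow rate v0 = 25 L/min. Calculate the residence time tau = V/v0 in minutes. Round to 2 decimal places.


tau = V / v0
tau = 19 / 25
tau = 0.76 min


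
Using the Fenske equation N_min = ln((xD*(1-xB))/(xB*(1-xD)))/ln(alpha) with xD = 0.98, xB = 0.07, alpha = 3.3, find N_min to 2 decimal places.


N_min = ln((xD*(1-xB))/(xB*(1-xD))) / ln(alpha)
Numerator inside ln: 0.9114 / 0.0014 = 651.0
ln(651.0) = 6.47851
ln(alpha) = ln(3.3) = 1.193922
N_min = 6.47851 / 1.193922 = 5.43


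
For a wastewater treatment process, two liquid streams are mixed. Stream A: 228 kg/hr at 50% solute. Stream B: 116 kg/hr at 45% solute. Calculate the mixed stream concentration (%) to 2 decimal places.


Mass balance on solute: F1*x1 + F2*x2 = F3*x3
F3 = F1 + F2 = 228 + 116 = 344 kg/hr
x3 = (F1*x1 + F2*x2)/F3
x3 = (228*0.5 + 116*0.45) / 344
x3 = 48.31%


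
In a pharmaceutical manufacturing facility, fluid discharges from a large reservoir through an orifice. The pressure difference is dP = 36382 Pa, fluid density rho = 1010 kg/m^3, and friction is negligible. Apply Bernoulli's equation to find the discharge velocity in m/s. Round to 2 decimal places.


v = sqrt(2*dP/rho)
v = sqrt(2*36382/1010)
v = sqrt(72.043564)
v = 8.49 m/s


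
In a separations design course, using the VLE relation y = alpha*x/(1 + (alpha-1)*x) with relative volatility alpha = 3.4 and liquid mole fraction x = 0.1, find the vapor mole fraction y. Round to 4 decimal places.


y = alpha*x / (1 + (alpha-1)*x)
y = 3.4*0.1 / (1 + (3.4-1)*0.1)
y = 0.34 / (1 + 0.24)
y = 0.34 / 1.24
y = 0.2742


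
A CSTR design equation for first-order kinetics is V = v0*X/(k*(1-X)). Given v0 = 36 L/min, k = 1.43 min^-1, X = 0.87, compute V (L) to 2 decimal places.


V = v0 * X / (k * (1 - X))
V = 36 * 0.87 / (1.43 * (1 - 0.87))
V = 31.32 / (1.43 * 0.13)
V = 31.32 / 0.1859
V = 168.48 L


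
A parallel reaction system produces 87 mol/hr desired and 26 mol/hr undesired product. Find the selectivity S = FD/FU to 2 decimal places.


S = desired product rate / undesired product rate
S = 87 / 26
S = 3.35


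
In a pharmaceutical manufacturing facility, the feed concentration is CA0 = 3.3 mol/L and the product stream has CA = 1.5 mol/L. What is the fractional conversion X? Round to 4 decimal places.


X = (CA0 - CA) / CA0
X = (3.3 - 1.5) / 3.3
X = 1.8 / 3.3
X = 0.5455


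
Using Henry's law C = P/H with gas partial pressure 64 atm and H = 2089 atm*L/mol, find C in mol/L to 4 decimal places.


C = P / H
C = 64 / 2089
C = 0.0306 mol/L


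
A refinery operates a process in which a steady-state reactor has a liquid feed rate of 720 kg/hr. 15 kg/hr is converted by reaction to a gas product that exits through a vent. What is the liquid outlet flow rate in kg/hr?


Steady-state mass balance on the main outlet: F_out = F_in - F_removed
F_out = 720 - 15
F_out = 705 kg/hr


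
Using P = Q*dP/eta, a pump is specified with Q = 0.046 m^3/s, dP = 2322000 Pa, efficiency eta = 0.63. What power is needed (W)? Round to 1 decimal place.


P = Q * dP / eta
P = 0.046 * 2322000 / 0.63
P = 106812.0 / 0.63
P = 169542.9 W


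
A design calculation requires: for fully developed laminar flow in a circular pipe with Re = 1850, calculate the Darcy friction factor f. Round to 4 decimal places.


f = 64 / Re
f = 64 / 1850
f = 0.0346


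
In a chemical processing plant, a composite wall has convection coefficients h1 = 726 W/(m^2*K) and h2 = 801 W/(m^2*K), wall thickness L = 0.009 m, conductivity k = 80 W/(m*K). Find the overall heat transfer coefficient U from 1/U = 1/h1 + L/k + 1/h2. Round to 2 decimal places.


1/U = 1/h1 + L/k + 1/h2
1/U = 1/726 + 0.009/80 + 1/801
1/U = 0.0013774105 + 0.0001125 + 0.0012484395
1/U = 0.00273835
U = 365.18 W/(m^2*K)


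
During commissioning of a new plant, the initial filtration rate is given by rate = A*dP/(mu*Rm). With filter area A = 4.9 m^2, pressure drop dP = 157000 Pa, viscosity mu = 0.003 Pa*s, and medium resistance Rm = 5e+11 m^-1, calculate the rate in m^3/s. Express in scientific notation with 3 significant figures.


rate = A * dP / (mu * Rm)
rate = 4.9 * 157000 / (0.003 * 5e+11)
rate = 769300.0 / 1.500e+09
rate = 5.13e-04 m^3/s


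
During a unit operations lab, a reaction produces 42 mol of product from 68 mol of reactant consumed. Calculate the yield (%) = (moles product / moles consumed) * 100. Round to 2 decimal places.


Yield = (moles product / moles consumed) * 100%
Yield = (42 / 68) * 100
Yield = 0.6176 * 100
Yield = 61.76%


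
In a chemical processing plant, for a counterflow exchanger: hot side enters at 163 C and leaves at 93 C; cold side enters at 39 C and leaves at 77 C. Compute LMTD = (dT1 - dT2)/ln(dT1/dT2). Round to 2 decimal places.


dT1 = Th_in - Tc_out = 163 - 77 = 86
dT2 = Th_out - Tc_in = 93 - 39 = 54
LMTD = (dT1 - dT2) / ln(dT1/dT2)
LMTD = (86 - 54) / ln(86/54)
LMTD = 68.76 K


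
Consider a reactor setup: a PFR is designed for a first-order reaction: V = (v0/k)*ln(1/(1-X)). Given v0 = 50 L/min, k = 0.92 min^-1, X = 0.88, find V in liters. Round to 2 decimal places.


V = (v0/k) * ln(1/(1-X))
V = (50/0.92) * ln(1/(1-0.88))
V = 54.347826 * ln(8.333333)
V = 54.347826 * 2.120263
V = 115.23 L


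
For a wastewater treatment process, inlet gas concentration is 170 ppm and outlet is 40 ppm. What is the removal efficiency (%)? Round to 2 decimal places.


Efficiency = (G_in - G_out) / G_in * 100%
Efficiency = (170 - 40) / 170 * 100
Efficiency = 130 / 170 * 100
Efficiency = 76.47%


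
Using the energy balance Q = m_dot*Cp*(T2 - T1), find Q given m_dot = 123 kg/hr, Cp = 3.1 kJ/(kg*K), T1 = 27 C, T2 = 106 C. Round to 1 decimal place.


Q = m_dot * Cp * (T2 - T1)
Q = 123 * 3.1 * (106 - 27)
Q = 123 * 3.1 * 79
Q = 30122.7 kJ/hr


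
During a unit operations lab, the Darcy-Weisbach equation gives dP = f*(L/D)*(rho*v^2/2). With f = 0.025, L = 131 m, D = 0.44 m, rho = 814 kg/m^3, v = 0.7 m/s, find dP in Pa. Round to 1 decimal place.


dP = f * (L/D) * (rho*v^2/2)
dP = 0.025 * (131/0.44) * (814*0.7^2/2)
L/D = 297.72727273
rho*v^2/2 = 814*0.49/2 = 199.43
dP = 0.025 * 297.72727273 * 199.43
dP = 1484.4 Pa


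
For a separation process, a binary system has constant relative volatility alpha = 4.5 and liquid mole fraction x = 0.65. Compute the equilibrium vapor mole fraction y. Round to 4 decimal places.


y = alpha*x / (1 + (alpha-1)*x)
y = 4.5*0.65 / (1 + (4.5-1)*0.65)
y = 2.925 / (1 + 2.275)
y = 2.925 / 3.275
y = 0.8931


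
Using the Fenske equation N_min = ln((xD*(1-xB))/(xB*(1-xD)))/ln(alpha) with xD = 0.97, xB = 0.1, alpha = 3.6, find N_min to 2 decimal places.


N_min = ln((xD*(1-xB))/(xB*(1-xD))) / ln(alpha)
Numerator inside ln: 0.873 / 0.003 = 291.0
ln(291.0) = 5.673323
ln(alpha) = ln(3.6) = 1.280934
N_min = 5.673323 / 1.280934 = 4.43


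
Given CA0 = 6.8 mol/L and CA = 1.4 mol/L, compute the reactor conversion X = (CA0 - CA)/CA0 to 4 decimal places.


X = (CA0 - CA) / CA0
X = (6.8 - 1.4) / 6.8
X = 5.4 / 6.8
X = 0.7941


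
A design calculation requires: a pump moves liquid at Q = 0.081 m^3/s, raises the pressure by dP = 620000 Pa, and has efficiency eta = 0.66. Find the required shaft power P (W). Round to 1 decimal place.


P = Q * dP / eta
P = 0.081 * 620000 / 0.66
P = 50220.0 / 0.66
P = 76090.9 W


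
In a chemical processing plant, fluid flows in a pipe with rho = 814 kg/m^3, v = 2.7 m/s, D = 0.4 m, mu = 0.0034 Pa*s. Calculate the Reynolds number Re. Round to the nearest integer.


Re = rho * v * D / mu
Re = 814 * 2.7 * 0.4 / 0.0034
Re = 879.12 / 0.0034
Re = 258565


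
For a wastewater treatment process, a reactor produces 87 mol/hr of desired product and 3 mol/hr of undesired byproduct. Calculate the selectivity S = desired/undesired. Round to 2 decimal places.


S = desired product rate / undesired product rate
S = 87 / 3
S = 29.00


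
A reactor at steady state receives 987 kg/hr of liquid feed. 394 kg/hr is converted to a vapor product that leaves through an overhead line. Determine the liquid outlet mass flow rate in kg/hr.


Steady-state mass balance on the main outlet: F_out = F_in - F_removed
F_out = 987 - 394
F_out = 593 kg/hr


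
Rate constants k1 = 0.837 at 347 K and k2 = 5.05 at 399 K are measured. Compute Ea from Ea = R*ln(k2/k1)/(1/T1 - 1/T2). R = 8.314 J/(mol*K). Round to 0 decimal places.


Ea = R * ln(k2/k1) / (1/T1 - 1/T2)
ln(k2/k1) = ln(5.05/0.837) = 1.7973195
1/T1 - 1/T2 = 1/347 - 1/399 = 0.000375578716
Ea = 8.314 * 1.7973195 / 0.000375578716
Ea = 39786 J/mol


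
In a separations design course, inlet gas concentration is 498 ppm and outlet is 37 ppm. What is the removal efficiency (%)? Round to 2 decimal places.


Efficiency = (G_in - G_out) / G_in * 100%
Efficiency = (498 - 37) / 498 * 100
Efficiency = 461 / 498 * 100
Efficiency = 92.57%


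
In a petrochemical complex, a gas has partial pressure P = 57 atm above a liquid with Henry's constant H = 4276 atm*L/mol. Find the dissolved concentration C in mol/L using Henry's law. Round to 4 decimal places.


C = P / H
C = 57 / 4276
C = 0.0133 mol/L


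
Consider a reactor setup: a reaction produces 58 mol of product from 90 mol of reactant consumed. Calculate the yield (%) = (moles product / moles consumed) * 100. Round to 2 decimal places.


Yield = (moles product / moles consumed) * 100%
Yield = (58 / 90) * 100
Yield = 0.6444 * 100
Yield = 64.44%


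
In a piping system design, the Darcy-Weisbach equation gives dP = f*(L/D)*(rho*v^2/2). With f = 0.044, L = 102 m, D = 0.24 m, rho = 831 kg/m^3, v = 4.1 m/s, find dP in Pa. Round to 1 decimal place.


dP = f * (L/D) * (rho*v^2/2)
dP = 0.044 * (102/0.24) * (831*4.1^2/2)
L/D = 425.0
rho*v^2/2 = 831*16.81/2 = 6984.555
dP = 0.044 * 425.0 * 6984.555
dP = 130611.2 Pa


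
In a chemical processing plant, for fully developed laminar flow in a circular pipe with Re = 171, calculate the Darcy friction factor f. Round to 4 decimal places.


f = 64 / Re
f = 64 / 171
f = 0.3743


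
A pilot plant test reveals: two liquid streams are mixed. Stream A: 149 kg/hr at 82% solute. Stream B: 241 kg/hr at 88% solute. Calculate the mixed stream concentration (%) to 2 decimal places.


Mass balance on solute: F1*x1 + F2*x2 = F3*x3
F3 = F1 + F2 = 149 + 241 = 390 kg/hr
x3 = (F1*x1 + F2*x2)/F3
x3 = (149*0.82 + 241*0.88) / 390
x3 = 85.71%


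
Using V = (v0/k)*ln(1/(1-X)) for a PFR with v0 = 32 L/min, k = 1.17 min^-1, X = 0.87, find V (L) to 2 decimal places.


V = (v0/k) * ln(1/(1-X))
V = (32/1.17) * ln(1/(1-0.87))
V = 27.350427 * ln(7.692308)
V = 27.350427 * 2.040221
V = 55.80 L


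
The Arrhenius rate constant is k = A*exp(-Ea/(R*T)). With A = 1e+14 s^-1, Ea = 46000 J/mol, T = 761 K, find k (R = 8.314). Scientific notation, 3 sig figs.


k = A * exp(-Ea/(R*T))
k = 1e+14 * exp(-46000 / (8.314 * 761))
k = 1e+14 * exp(-7.270481)
k = 6.96e+10


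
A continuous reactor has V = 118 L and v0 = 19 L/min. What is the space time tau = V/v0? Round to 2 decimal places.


tau = V / v0
tau = 118 / 19
tau = 6.21 min


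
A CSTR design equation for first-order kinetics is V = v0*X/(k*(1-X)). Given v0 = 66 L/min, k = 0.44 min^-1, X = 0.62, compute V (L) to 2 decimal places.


V = v0 * X / (k * (1 - X))
V = 66 * 0.62 / (0.44 * (1 - 0.62))
V = 40.92 / (0.44 * 0.38)
V = 40.92 / 0.1672
V = 244.74 L


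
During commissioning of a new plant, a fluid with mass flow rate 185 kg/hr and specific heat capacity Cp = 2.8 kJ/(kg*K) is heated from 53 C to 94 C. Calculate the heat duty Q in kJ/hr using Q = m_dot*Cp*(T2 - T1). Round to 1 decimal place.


Q = m_dot * Cp * (T2 - T1)
Q = 185 * 2.8 * (94 - 53)
Q = 185 * 2.8 * 41
Q = 21238.0 kJ/hr


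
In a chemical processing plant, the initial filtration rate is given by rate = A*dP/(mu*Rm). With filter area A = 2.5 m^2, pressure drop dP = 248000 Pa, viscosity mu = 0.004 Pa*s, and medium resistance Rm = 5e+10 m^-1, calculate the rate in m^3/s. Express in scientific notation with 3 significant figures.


rate = A * dP / (mu * Rm)
rate = 2.5 * 248000 / (0.004 * 5e+10)
rate = 620000.0 / 2.000e+08
rate = 3.10e-03 m^3/s


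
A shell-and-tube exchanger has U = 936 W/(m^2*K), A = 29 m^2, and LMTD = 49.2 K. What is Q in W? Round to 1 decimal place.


Q = U * A * LMTD
Q = 936 * 29 * 49.2
Q = 1335484.8 W


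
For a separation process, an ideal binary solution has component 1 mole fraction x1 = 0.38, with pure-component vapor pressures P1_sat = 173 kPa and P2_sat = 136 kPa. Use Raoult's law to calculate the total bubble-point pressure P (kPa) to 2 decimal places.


P = x1*P1_sat + x2*P2_sat
x2 = 1 - x1 = 1 - 0.38 = 0.62
P = 0.38*173 + 0.62*136
P = 65.74 + 84.32
P = 150.06 kPa


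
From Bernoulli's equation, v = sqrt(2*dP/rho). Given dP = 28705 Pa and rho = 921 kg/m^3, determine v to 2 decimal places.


v = sqrt(2*dP/rho)
v = sqrt(2*28705/921)
v = sqrt(62.334419)
v = 7.90 m/s


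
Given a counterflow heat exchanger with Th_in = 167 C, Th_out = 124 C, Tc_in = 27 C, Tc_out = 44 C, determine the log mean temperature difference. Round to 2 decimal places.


dT1 = Th_in - Tc_out = 167 - 44 = 123
dT2 = Th_out - Tc_in = 124 - 27 = 97
LMTD = (dT1 - dT2) / ln(dT1/dT2)
LMTD = (123 - 97) / ln(123/97)
LMTD = 109.49 K


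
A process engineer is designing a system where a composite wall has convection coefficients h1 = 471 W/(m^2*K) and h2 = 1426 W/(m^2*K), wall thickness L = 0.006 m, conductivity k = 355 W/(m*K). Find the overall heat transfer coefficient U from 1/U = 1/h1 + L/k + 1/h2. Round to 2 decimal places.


1/U = 1/h1 + L/k + 1/h2
1/U = 1/471 + 0.006/355 + 1/1426
1/U = 0.0021231423 + 1.69014e-05 + 0.0007012623
1/U = 0.002841306
U = 351.95 W/(m^2*K)


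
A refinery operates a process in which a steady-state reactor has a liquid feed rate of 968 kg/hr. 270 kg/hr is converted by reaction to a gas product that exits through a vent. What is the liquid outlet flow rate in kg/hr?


Steady-state mass balance on the main outlet: F_out = F_in - F_removed
F_out = 968 - 270
F_out = 698 kg/hr


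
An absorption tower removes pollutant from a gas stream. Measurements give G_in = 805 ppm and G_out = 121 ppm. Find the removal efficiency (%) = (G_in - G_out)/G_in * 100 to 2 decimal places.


Efficiency = (G_in - G_out) / G_in * 100%
Efficiency = (805 - 121) / 805 * 100
Efficiency = 684 / 805 * 100
Efficiency = 84.97%


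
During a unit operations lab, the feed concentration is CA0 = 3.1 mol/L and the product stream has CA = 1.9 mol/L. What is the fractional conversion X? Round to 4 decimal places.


X = (CA0 - CA) / CA0
X = (3.1 - 1.9) / 3.1
X = 1.2 / 3.1
X = 0.3871


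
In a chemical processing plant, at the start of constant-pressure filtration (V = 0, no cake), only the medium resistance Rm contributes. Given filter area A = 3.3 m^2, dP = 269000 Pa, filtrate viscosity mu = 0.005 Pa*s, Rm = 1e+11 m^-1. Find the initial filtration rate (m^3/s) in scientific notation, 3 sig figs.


rate = A * dP / (mu * Rm)
rate = 3.3 * 269000 / (0.005 * 1e+11)
rate = 887700.0 / 5.000e+08
rate = 1.78e-03 m^3/s


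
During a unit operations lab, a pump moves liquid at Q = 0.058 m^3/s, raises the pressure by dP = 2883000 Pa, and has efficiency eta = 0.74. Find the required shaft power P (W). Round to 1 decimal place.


P = Q * dP / eta
P = 0.058 * 2883000 / 0.74
P = 167214.0 / 0.74
P = 225964.9 W


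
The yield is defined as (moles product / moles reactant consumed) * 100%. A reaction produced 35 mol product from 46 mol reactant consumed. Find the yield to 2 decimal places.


Yield = (moles product / moles consumed) * 100%
Yield = (35 / 46) * 100
Yield = 0.7609 * 100
Yield = 76.09%


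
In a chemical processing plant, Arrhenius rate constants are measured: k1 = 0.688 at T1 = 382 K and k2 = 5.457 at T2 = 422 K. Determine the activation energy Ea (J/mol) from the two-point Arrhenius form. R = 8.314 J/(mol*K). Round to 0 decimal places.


Ea = R * ln(k2/k1) / (1/T1 - 1/T2)
ln(k2/k1) = ln(5.457/0.688) = 2.0708656
1/T1 - 1/T2 = 1/382 - 1/422 = 0.000248132801
Ea = 8.314 * 2.0708656 / 0.000248132801
Ea = 69387 J/mol


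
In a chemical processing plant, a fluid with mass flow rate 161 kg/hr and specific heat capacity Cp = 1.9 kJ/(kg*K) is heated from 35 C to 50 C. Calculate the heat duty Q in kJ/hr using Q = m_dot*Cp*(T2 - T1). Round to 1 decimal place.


Q = m_dot * Cp * (T2 - T1)
Q = 161 * 1.9 * (50 - 35)
Q = 161 * 1.9 * 15
Q = 4588.5 kJ/hr


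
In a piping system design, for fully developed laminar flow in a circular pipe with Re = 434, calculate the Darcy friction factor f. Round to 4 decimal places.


f = 64 / Re
f = 64 / 434
f = 0.1475


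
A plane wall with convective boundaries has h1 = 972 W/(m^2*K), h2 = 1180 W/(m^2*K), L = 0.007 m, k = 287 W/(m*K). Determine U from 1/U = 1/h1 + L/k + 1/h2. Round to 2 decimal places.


1/U = 1/h1 + L/k + 1/h2
1/U = 1/972 + 0.007/287 + 1/1180
1/U = 0.0010288066 + 2.43902e-05 + 0.0008474576
1/U = 0.0019006544
U = 526.13 W/(m^2*K)


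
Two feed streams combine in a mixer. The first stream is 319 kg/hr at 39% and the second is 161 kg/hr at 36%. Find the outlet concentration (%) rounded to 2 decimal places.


Mass balance on solute: F1*x1 + F2*x2 = F3*x3
F3 = F1 + F2 = 319 + 161 = 480 kg/hr
x3 = (F1*x1 + F2*x2)/F3
x3 = (319*0.39 + 161*0.36) / 480
x3 = 37.99%


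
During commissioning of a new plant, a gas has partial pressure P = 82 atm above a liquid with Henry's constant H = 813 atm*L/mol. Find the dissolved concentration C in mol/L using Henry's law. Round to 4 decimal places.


C = P / H
C = 82 / 813
C = 0.1009 mol/L


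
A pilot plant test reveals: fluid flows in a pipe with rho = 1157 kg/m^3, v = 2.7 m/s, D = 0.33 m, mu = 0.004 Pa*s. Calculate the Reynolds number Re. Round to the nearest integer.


Re = rho * v * D / mu
Re = 1157 * 2.7 * 0.33 / 0.004
Re = 1030.887 / 0.004
Re = 257722


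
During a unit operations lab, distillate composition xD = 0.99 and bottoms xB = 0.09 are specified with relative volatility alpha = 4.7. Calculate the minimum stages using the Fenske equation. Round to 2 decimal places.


N_min = ln((xD*(1-xB))/(xB*(1-xD))) / ln(alpha)
Numerator inside ln: 0.9009 / 0.0009 = 1001.0
ln(1001.0) = 6.908755
ln(alpha) = ln(4.7) = 1.547563
N_min = 6.908755 / 1.547563 = 4.46


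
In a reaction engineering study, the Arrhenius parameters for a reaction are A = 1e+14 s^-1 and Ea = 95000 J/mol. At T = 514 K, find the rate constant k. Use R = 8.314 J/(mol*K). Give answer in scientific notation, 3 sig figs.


k = A * exp(-Ea/(R*T))
k = 1e+14 * exp(-95000 / (8.314 * 514))
k = 1e+14 * exp(-22.230563)
k = 2.22e+04


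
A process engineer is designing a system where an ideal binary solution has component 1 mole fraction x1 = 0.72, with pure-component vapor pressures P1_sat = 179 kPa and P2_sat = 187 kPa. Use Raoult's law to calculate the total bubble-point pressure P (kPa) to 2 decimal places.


P = x1*P1_sat + x2*P2_sat
x2 = 1 - x1 = 1 - 0.72 = 0.28
P = 0.72*179 + 0.28*187
P = 128.88 + 52.36
P = 181.24 kPa


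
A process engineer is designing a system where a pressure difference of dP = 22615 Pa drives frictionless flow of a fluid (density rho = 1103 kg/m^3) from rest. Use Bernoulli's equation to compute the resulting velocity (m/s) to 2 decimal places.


v = sqrt(2*dP/rho)
v = sqrt(2*22615/1103)
v = sqrt(41.006346)
v = 6.40 m/s


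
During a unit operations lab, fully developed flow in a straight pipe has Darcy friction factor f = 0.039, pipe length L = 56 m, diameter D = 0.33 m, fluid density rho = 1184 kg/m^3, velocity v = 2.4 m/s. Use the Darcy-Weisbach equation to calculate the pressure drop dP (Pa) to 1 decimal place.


dP = f * (L/D) * (rho*v^2/2)
dP = 0.039 * (56/0.33) * (1184*2.4^2/2)
L/D = 169.6969697
rho*v^2/2 = 1184*5.76/2 = 3409.92
dP = 0.039 * 169.6969697 * 3409.92
dP = 22567.5 Pa


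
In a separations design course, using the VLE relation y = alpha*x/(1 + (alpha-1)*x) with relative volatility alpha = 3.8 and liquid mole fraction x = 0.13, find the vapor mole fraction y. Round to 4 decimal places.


y = alpha*x / (1 + (alpha-1)*x)
y = 3.8*0.13 / (1 + (3.8-1)*0.13)
y = 0.494 / (1 + 0.364)
y = 0.494 / 1.364
y = 0.3622


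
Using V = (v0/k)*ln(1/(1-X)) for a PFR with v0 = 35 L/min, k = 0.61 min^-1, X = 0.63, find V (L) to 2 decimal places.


V = (v0/k) * ln(1/(1-X))
V = (35/0.61) * ln(1/(1-0.63))
V = 57.377049 * ln(2.702703)
V = 57.377049 * 0.994252
V = 57.05 L


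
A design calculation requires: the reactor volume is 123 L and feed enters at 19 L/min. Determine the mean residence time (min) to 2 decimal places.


tau = V / v0
tau = 123 / 19
tau = 6.47 min


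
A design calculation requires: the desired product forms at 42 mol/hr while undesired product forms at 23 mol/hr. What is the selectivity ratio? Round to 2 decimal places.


S = desired product rate / undesired product rate
S = 42 / 23
S = 1.83


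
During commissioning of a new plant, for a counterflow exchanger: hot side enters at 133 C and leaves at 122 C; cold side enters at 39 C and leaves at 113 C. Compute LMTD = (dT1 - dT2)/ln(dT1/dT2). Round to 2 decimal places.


dT1 = Th_in - Tc_out = 133 - 113 = 20
dT2 = Th_out - Tc_in = 122 - 39 = 83
LMTD = (dT1 - dT2) / ln(dT1/dT2)
LMTD = (20 - 83) / ln(20/83)
LMTD = 44.27 K


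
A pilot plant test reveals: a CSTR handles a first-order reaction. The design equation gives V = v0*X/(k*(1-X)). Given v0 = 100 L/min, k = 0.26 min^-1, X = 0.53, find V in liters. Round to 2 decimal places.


V = v0 * X / (k * (1 - X))
V = 100 * 0.53 / (0.26 * (1 - 0.53))
V = 53.0 / (0.26 * 0.47)
V = 53.0 / 0.1222
V = 433.72 L


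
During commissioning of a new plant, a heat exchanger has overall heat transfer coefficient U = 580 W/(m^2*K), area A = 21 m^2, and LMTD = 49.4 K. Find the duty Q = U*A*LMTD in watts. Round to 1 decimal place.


Q = U * A * LMTD
Q = 580 * 21 * 49.4
Q = 601692.0 W


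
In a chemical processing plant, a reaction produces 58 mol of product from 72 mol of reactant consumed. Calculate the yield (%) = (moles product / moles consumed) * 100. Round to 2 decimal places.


Yield = (moles product / moles consumed) * 100%
Yield = (58 / 72) * 100
Yield = 0.8056 * 100
Yield = 80.56%


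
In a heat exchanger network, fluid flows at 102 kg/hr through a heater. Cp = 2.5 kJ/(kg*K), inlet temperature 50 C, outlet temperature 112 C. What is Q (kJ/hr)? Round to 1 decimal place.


Q = m_dot * Cp * (T2 - T1)
Q = 102 * 2.5 * (112 - 50)
Q = 102 * 2.5 * 62
Q = 15810.0 kJ/hr


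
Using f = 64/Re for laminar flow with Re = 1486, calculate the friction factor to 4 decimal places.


f = 64 / Re
f = 64 / 1486
f = 0.0431


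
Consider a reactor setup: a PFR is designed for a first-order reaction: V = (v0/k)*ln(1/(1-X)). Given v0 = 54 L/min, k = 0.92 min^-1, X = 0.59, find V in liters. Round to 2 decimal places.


V = (v0/k) * ln(1/(1-X))
V = (54/0.92) * ln(1/(1-0.59))
V = 58.695652 * ln(2.439024)
V = 58.695652 * 0.891598
V = 52.33 L


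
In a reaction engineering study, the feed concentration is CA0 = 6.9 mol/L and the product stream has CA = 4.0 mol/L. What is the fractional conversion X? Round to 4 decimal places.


X = (CA0 - CA) / CA0
X = (6.9 - 4.0) / 6.9
X = 2.9 / 6.9
X = 0.4203


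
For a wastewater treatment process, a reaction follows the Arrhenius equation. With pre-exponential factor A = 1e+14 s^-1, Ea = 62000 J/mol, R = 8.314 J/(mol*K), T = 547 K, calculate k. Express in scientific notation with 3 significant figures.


k = A * exp(-Ea/(R*T))
k = 1e+14 * exp(-62000 / (8.314 * 547))
k = 1e+14 * exp(-13.633091)
k = 1.20e+08


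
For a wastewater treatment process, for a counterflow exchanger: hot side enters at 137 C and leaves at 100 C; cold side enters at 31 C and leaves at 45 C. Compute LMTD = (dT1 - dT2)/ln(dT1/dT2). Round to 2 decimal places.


dT1 = Th_in - Tc_out = 137 - 45 = 92
dT2 = Th_out - Tc_in = 100 - 31 = 69
LMTD = (dT1 - dT2) / ln(dT1/dT2)
LMTD = (92 - 69) / ln(92/69)
LMTD = 79.95 K


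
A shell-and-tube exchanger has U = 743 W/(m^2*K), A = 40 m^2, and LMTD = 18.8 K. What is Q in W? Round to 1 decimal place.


Q = U * A * LMTD
Q = 743 * 40 * 18.8
Q = 558736.0 W


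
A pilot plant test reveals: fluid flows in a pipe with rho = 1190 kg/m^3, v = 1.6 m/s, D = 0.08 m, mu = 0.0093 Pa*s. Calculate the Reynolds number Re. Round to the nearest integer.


Re = rho * v * D / mu
Re = 1190 * 1.6 * 0.08 / 0.0093
Re = 152.32 / 0.0093
Re = 16378


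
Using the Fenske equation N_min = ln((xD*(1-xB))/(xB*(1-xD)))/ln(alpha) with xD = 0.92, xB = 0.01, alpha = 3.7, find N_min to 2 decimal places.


N_min = ln((xD*(1-xB))/(xB*(1-xD))) / ln(alpha)
Numerator inside ln: 0.9108 / 0.0008 = 1138.5
ln(1138.5) = 7.037467
ln(alpha) = ln(3.7) = 1.308333
N_min = 7.037467 / 1.308333 = 5.38


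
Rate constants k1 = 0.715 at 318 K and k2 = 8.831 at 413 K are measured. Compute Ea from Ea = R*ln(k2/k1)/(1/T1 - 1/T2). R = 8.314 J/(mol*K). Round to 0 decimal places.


Ea = R * ln(k2/k1) / (1/T1 - 1/T2)
ln(k2/k1) = ln(8.831/0.715) = 2.513741
1/T1 - 1/T2 = 1/318 - 1/413 = 0.000723346582
Ea = 8.314 * 2.513741 / 0.000723346582
Ea = 28892 J/mol


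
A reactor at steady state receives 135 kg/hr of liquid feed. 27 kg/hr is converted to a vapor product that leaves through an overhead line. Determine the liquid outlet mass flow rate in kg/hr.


Steady-state mass balance on the main outlet: F_out = F_in - F_removed
F_out = 135 - 27
F_out = 108 kg/hr


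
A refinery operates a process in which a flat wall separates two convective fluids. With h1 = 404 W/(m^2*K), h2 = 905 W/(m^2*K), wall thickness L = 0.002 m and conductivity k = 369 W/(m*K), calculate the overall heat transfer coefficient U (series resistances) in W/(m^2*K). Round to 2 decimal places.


1/U = 1/h1 + L/k + 1/h2
1/U = 1/404 + 0.002/369 + 1/905
1/U = 0.0024752475 + 5.4201e-06 + 0.0011049724
1/U = 0.00358564
U = 278.89 W/(m^2*K)


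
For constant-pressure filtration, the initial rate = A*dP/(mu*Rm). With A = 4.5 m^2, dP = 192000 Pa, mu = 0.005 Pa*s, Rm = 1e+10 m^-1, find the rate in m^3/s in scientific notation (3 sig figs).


rate = A * dP / (mu * Rm)
rate = 4.5 * 192000 / (0.005 * 1e+10)
rate = 864000.0 / 5.000e+07
rate = 1.73e-02 m^3/s


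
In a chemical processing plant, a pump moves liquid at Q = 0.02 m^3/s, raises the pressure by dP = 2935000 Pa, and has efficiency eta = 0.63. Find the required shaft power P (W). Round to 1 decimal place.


P = Q * dP / eta
P = 0.02 * 2935000 / 0.63
P = 58700.0 / 0.63
P = 93174.6 W


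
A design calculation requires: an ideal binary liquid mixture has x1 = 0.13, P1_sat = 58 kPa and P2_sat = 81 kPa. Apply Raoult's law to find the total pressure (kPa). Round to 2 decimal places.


P = x1*P1_sat + x2*P2_sat
x2 = 1 - x1 = 1 - 0.13 = 0.87
P = 0.13*58 + 0.87*81
P = 7.54 + 70.47
P = 78.01 kPa


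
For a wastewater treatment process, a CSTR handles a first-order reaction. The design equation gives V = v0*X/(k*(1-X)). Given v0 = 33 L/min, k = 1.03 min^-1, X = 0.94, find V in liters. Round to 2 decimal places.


V = v0 * X / (k * (1 - X))
V = 33 * 0.94 / (1.03 * (1 - 0.94))
V = 31.02 / (1.03 * 0.06)
V = 31.02 / 0.0618
V = 501.94 L


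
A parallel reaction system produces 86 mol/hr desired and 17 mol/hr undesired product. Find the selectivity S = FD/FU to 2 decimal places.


S = desired product rate / undesired product rate
S = 86 / 17
S = 5.06


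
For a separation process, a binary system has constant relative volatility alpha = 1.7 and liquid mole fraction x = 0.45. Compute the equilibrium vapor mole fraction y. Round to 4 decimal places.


y = alpha*x / (1 + (alpha-1)*x)
y = 1.7*0.45 / (1 + (1.7-1)*0.45)
y = 0.765 / (1 + 0.315)
y = 0.765 / 1.315
y = 0.5817


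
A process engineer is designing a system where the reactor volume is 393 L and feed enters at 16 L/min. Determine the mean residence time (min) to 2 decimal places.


tau = V / v0
tau = 393 / 16
tau = 24.56 min


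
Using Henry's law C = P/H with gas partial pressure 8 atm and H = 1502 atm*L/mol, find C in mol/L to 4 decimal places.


C = P / H
C = 8 / 1502
C = 0.0053 mol/L


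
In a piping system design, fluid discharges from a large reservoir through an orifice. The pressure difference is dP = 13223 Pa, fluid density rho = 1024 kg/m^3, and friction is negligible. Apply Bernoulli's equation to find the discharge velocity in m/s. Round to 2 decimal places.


v = sqrt(2*dP/rho)
v = sqrt(2*13223/1024)
v = sqrt(25.826172)
v = 5.08 m/s


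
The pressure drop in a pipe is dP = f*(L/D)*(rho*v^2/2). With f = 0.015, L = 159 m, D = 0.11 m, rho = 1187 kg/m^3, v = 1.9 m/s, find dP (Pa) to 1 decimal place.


dP = f * (L/D) * (rho*v^2/2)
dP = 0.015 * (159/0.11) * (1187*1.9^2/2)
L/D = 1445.45454545
rho*v^2/2 = 1187*3.61/2 = 2142.535
dP = 0.015 * 1445.45454545 * 2142.535
dP = 46454.1 Pa


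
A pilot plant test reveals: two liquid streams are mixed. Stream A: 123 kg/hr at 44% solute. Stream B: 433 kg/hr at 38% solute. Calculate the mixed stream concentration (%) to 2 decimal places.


Mass balance on solute: F1*x1 + F2*x2 = F3*x3
F3 = F1 + F2 = 123 + 433 = 556 kg/hr
x3 = (F1*x1 + F2*x2)/F3
x3 = (123*0.44 + 433*0.38) / 556
x3 = 39.33%


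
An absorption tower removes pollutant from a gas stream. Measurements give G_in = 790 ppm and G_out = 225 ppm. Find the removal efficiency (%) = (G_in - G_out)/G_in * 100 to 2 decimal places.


Efficiency = (G_in - G_out) / G_in * 100%
Efficiency = (790 - 225) / 790 * 100
Efficiency = 565 / 790 * 100
Efficiency = 71.52%


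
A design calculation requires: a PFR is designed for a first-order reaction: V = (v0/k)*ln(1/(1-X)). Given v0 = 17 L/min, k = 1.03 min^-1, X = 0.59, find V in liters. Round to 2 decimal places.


V = (v0/k) * ln(1/(1-X))
V = (17/1.03) * ln(1/(1-0.59))
V = 16.504854 * ln(2.439024)
V = 16.504854 * 0.891598
V = 14.72 L


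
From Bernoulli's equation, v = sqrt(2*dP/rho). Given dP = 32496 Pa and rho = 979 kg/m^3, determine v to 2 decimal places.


v = sqrt(2*dP/rho)
v = sqrt(2*32496/979)
v = sqrt(66.386108)
v = 8.15 m/s


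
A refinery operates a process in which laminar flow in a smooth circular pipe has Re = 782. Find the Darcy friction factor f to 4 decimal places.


f = 64 / Re
f = 64 / 782
f = 0.0818


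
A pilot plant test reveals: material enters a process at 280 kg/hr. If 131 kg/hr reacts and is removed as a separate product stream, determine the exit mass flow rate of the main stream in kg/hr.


Steady-state mass balance on the main outlet: F_out = F_in - F_removed
F_out = 280 - 131
F_out = 149 kg/hr


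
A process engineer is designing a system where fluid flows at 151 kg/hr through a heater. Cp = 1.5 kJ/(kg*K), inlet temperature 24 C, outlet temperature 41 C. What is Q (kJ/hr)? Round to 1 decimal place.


Q = m_dot * Cp * (T2 - T1)
Q = 151 * 1.5 * (41 - 24)
Q = 151 * 1.5 * 17
Q = 3850.5 kJ/hr


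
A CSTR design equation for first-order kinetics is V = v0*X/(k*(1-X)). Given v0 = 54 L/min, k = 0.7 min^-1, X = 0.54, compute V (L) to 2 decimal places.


V = v0 * X / (k * (1 - X))
V = 54 * 0.54 / (0.7 * (1 - 0.54))
V = 29.16 / (0.7 * 0.46)
V = 29.16 / 0.322
V = 90.56 L


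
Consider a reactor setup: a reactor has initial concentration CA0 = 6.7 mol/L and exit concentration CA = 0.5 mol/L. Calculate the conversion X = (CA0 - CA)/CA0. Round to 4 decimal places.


X = (CA0 - CA) / CA0
X = (6.7 - 0.5) / 6.7
X = 6.2 / 6.7
X = 0.9254


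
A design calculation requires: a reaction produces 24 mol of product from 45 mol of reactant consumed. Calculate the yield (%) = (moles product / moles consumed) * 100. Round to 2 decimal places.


Yield = (moles product / moles consumed) * 100%
Yield = (24 / 45) * 100
Yield = 0.5333 * 100
Yield = 53.33%


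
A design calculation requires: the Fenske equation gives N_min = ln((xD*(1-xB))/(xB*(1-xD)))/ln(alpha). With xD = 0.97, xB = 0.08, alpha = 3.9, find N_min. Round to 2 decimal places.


N_min = ln((xD*(1-xB))/(xB*(1-xD))) / ln(alpha)
Numerator inside ln: 0.8924 / 0.0024 = 371.833333
ln(371.833333) = 5.918446
ln(alpha) = ln(3.9) = 1.360977
N_min = 5.918446 / 1.360977 = 4.35


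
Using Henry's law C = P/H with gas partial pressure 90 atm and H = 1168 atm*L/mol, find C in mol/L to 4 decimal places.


C = P / H
C = 90 / 1168
C = 0.0771 mol/L


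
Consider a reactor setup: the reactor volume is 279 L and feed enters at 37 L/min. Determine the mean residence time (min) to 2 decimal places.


tau = V / v0
tau = 279 / 37
tau = 7.54 min


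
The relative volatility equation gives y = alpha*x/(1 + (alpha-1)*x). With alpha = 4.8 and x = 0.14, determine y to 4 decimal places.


y = alpha*x / (1 + (alpha-1)*x)
y = 4.8*0.14 / (1 + (4.8-1)*0.14)
y = 0.672 / (1 + 0.532)
y = 0.672 / 1.532
y = 0.4386


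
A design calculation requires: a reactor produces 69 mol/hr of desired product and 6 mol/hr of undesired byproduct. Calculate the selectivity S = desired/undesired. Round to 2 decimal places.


S = desired product rate / undesired product rate
S = 69 / 6
S = 11.50


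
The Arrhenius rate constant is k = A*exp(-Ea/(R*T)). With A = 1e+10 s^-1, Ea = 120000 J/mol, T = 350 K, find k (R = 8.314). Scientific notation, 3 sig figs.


k = A * exp(-Ea/(R*T))
k = 1e+10 * exp(-120000 / (8.314 * 350))
k = 1e+10 * exp(-41.238531)
k = 1.23e-08
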